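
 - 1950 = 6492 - 8442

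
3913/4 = 978 + 1/4 = 978.25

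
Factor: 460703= 73^1*6311^1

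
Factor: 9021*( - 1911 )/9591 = - 5746377/3197 = - 3^1*7^2 * 13^1 * 23^( - 1) * 31^1 * 97^1*139^( - 1)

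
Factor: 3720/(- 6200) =-3/5 = -  3^1*5^ (-1 )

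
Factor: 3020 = 2^2*5^1*151^1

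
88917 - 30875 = 58042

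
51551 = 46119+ 5432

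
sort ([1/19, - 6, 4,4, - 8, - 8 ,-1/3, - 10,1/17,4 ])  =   [ - 10, - 8,- 8, - 6, - 1/3,1/19, 1/17, 4, 4, 4 ] 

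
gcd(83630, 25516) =2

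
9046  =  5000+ 4046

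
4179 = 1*4179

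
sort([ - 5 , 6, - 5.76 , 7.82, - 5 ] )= [ - 5.76, - 5, - 5,6,7.82 ]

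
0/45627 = 0 =0.00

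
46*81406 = 3744676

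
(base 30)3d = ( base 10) 103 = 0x67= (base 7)205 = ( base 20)53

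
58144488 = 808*71961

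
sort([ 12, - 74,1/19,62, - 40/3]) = [ - 74, - 40/3 , 1/19,12,62 ]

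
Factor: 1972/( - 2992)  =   - 29/44 = - 2^ (- 2) *11^( - 1 )*29^1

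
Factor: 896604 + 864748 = 2^3*220169^1  =  1761352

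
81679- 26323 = 55356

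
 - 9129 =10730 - 19859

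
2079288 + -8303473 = -6224185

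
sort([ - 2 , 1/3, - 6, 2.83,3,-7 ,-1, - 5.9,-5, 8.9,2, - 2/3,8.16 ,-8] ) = [ - 8,-7 ,  -  6,-5.9, - 5,-2 , - 1,-2/3,1/3, 2,2.83,3,8.16, 8.9 ]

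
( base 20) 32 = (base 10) 62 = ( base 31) 20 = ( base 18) 38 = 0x3E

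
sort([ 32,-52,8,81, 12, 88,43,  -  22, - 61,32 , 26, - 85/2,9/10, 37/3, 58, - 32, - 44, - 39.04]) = [ - 61, - 52, - 44,-85/2,- 39.04, - 32, -22,9/10,8,12,37/3,26, 32,32,43,  58,81, 88]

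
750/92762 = 375/46381 = 0.01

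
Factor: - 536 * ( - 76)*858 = 34951488 = 2^6 * 3^1*11^1*13^1*19^1 * 67^1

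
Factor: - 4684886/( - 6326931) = 2^1* 3^( - 1)*13^ (-1)*162229^(-1)*2342443^1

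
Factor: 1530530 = 2^1*5^1 * 41^1 * 3733^1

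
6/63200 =3/31600 = 0.00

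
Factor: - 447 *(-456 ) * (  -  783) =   -  159600456 = - 2^3*3^5*19^1*29^1*149^1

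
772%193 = 0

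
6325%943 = 667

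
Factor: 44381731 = 44381731^1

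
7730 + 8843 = 16573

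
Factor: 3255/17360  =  3/16 = 2^ (  -  4)*  3^1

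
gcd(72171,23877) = 9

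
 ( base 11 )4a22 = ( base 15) 1E23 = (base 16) 199e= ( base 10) 6558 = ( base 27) 8QO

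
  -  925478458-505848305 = -1431326763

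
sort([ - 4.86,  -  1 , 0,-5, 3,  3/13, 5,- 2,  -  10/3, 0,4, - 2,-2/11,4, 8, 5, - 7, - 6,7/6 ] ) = [-7, - 6,-5, - 4.86, - 10/3,-2, - 2  ,-1,-2/11,0,0, 3/13, 7/6,  3, 4,4,5,5  ,  8] 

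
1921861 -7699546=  - 5777685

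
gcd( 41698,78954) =2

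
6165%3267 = 2898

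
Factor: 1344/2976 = 2^1*7^1*31^ ( - 1) = 14/31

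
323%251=72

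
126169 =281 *449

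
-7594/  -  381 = 19 + 355/381 = 19.93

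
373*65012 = 24249476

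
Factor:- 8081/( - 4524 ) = 2^( - 2)*3^ ( - 1)*13^( -1)*29^( - 1)*8081^1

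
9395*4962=46617990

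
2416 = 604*4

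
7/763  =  1/109 =0.01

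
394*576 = 226944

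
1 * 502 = 502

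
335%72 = 47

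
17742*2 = 35484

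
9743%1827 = 608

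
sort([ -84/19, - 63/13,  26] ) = [ - 63/13, - 84/19, 26] 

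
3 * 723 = 2169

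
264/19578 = 44/3263 = 0.01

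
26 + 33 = 59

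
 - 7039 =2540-9579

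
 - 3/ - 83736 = 1/27912 = 0.00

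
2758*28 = 77224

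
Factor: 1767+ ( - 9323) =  - 2^2 * 1889^1 = -7556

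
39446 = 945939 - 906493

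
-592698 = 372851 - 965549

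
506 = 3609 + -3103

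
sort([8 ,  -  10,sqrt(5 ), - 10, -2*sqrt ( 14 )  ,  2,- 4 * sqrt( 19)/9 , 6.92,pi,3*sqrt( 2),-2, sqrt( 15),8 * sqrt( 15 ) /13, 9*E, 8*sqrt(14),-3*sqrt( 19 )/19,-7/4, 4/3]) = [ - 10,  -  10,  -  2*sqrt( 14),-2, - 4*sqrt ( 19)/9, - 7/4,-3* sqrt( 19)/19,4/3, 2,sqrt( 5 ),8*sqrt( 15) /13 , pi, sqrt( 15 ) , 3 * sqrt ( 2 ), 6.92, 8,9 * E,8*sqrt( 14)]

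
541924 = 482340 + 59584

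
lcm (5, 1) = 5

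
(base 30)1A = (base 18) 24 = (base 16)28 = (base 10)40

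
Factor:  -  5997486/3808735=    - 2^1*3^1*5^(-1)*7^ ( - 1)*11^3*751^1*108821^( - 1)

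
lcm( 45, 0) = 0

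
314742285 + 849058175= 1163800460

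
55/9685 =11/1937 = 0.01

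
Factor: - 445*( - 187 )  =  5^1  *  11^1*17^1*89^1 = 83215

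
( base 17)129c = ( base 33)56d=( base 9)7674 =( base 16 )1618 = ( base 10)5656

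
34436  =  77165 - 42729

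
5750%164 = 10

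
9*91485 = 823365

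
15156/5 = 3031+ 1/5  =  3031.20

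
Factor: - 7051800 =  - 2^3*3^1*5^2*7^1*23^1*73^1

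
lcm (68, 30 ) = 1020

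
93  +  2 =95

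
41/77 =41/77 = 0.53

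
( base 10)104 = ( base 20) 54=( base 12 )88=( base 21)4K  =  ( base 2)1101000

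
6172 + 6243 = 12415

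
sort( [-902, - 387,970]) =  [- 902, - 387,970]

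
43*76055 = 3270365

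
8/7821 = 8/7821 = 0.00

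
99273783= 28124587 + 71149196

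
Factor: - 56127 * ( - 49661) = 3^1 * 53^2 * 353^1*937^1 =2787322947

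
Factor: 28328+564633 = 97^1*6113^1  =  592961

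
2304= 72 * 32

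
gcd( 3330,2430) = 90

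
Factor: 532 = 2^2 * 7^1*19^1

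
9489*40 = 379560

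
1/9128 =1/9128 = 0.00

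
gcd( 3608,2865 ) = 1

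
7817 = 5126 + 2691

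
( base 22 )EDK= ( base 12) 4122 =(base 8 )15652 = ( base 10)7082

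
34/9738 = 17/4869  =  0.00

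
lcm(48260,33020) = 627380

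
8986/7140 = 4493/3570 = 1.26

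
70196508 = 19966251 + 50230257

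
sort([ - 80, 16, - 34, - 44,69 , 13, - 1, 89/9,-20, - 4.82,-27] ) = [  -  80, - 44, - 34, - 27,  -  20,  -  4.82,-1, 89/9,13,16, 69]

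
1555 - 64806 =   -  63251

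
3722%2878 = 844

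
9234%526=292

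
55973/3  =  55973/3 = 18657.67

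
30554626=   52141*586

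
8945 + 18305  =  27250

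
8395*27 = 226665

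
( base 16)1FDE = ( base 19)13b7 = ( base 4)1333132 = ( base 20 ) 107I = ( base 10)8158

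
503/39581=503/39581 = 0.01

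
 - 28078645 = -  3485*8057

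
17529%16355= 1174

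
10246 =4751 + 5495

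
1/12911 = 1/12911 = 0.00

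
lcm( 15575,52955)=264775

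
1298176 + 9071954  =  10370130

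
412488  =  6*68748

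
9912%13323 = 9912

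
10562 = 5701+4861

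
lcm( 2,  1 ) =2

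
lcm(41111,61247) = 3001103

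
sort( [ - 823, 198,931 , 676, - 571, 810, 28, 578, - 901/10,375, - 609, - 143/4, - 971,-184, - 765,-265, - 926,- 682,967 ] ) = [-971,-926, - 823, - 765,-682, - 609, - 571, -265, - 184, -901/10,-143/4,  28, 198,375, 578,676, 810,931,967]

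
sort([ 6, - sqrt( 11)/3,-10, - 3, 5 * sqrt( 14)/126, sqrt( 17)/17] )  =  [ - 10, - 3,  -  sqrt(11) /3, 5*sqrt (14) /126, sqrt(17)/17, 6]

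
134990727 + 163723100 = 298713827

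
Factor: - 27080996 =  - 2^2*6770249^1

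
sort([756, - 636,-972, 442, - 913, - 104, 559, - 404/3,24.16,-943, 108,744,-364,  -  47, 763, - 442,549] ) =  [-972,  -  943, - 913, - 636,-442,-364,-404/3,- 104,-47,24.16,108,442, 549, 559,744, 756, 763]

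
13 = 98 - 85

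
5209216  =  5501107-291891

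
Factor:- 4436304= - 2^4*3^1*29^1 * 3187^1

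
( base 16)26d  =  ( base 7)1545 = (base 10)621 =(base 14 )325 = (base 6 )2513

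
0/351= 0 = 0.00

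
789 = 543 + 246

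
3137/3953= 3137/3953 = 0.79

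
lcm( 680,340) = 680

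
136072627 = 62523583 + 73549044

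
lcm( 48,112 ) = 336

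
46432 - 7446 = 38986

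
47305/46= 1028  +  17/46 = 1028.37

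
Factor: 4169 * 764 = 2^2*11^1*191^1*379^1 = 3185116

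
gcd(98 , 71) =1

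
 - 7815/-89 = 87+72/89 = 87.81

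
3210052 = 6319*508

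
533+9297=9830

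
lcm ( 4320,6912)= 34560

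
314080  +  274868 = 588948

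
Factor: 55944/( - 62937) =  - 2^3 * 3^( - 2) = - 8/9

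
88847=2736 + 86111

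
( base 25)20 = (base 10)50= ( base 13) 3b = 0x32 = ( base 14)38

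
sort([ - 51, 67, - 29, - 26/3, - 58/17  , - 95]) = [ - 95, - 51 , - 29, - 26/3, - 58/17, 67] 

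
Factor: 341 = 11^1 * 31^1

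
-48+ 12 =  - 36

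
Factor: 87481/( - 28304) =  - 2^( - 4)*29^( -1) * 61^( - 1) * 87481^1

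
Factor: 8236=2^2*29^1 *71^1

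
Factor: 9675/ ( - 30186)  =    -  25/78 = - 2^ ( - 1) * 3^( - 1)*5^2 * 13^( - 1)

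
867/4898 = 867/4898 = 0.18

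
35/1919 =35/1919 = 0.02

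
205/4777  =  205/4777 = 0.04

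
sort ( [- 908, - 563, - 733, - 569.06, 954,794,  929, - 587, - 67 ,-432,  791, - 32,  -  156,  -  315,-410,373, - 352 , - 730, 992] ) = [-908, - 733 ,- 730 ,  -  587, - 569.06, -563,-432 , -410,  -  352,-315, - 156 ,-67 ,-32 , 373,  791, 794,  929, 954,  992 ] 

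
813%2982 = 813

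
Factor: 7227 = 3^2 * 11^1*73^1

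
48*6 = 288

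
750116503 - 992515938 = -242399435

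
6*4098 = 24588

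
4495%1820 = 855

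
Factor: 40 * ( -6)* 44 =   -  10560   =  - 2^6 * 3^1*5^1*11^1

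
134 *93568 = 12538112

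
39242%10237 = 8531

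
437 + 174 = 611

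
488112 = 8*61014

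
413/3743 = 413/3743 = 0.11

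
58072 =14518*4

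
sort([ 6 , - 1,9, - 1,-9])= [ - 9, - 1,-1, 6, 9]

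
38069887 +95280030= 133349917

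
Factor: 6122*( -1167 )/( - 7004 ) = 2^( - 1 )*3^1 * 17^ ( - 1)*103^( - 1)*389^1 * 3061^1 = 3572187/3502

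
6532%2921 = 690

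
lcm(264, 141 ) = 12408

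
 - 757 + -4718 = -5475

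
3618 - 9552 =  - 5934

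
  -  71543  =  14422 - 85965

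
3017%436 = 401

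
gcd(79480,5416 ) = 8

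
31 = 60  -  29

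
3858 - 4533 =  - 675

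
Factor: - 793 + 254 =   -  7^2 * 11^1 = - 539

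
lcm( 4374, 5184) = 139968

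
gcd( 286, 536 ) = 2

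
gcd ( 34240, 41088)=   6848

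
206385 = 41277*5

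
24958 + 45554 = 70512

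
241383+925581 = 1166964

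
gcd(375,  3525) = 75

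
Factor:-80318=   -2^1*7^1* 5737^1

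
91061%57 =32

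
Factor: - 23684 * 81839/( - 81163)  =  1938274876/81163 = 2^2  *  31^1 * 191^1*81163^(  -  1 )*81839^1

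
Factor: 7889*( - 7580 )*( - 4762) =284761028440 =2^3*5^1 * 7^3*23^1*379^1*2381^1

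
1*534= 534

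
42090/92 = 457 + 1/2 = 457.50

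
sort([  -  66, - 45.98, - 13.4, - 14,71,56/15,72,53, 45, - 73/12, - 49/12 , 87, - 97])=[-97, - 66, - 45.98,  -  14, - 13.4,- 73/12 ,-49/12, 56/15,45, 53, 71,  72, 87]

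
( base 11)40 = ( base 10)44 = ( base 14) 32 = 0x2c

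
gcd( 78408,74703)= 3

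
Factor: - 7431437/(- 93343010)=2^ (-1)*5^(  -  1)*13^2 *19^ ( - 1) * 43973^1 * 491279^( - 1)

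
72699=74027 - 1328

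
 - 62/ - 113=62/113 = 0.55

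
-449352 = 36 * ( - 12482)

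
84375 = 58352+26023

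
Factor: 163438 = 2^1*11^1*17^1*19^1 * 23^1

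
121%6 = 1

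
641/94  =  641/94 = 6.82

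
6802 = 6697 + 105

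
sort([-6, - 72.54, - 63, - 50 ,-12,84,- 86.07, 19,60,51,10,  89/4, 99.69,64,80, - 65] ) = [ - 86.07, - 72.54, - 65, - 63, - 50,-12,-6,10,19,89/4, 51,  60,64,80 , 84,99.69]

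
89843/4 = 22460+3/4 = 22460.75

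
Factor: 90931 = 90931^1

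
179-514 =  - 335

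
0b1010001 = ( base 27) 30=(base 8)121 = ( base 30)2l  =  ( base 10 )81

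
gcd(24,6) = 6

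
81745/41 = 81745/41= 1993.78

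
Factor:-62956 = -2^2*15739^1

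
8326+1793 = 10119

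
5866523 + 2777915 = 8644438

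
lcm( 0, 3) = 0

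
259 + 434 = 693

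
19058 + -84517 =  - 65459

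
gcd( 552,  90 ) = 6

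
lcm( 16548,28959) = 115836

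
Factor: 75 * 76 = 5700 = 2^2*3^1*5^2 * 19^1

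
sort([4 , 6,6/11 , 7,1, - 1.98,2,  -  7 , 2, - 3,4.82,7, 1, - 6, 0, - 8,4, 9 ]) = [ - 8,  -  7, - 6,  -  3,  -  1.98,0, 6/11, 1,1,2,2  ,  4,4 , 4.82  ,  6,7,7,  9] 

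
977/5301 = 977/5301=0.18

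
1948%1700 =248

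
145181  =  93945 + 51236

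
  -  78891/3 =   -  26297= -26297.00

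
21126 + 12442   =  33568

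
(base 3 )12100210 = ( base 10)3909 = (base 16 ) f45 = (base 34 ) 3cx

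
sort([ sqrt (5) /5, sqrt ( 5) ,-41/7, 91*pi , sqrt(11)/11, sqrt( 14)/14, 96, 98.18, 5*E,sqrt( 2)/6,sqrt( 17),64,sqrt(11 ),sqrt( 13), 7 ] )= [ - 41/7 , sqrt( 2 )/6, sqrt ( 14 )/14, sqrt(11 ) /11,sqrt( 5 ) /5,  sqrt( 5),sqrt(11), sqrt( 13),sqrt(17), 7, 5*E, 64 , 96, 98.18,91*pi ]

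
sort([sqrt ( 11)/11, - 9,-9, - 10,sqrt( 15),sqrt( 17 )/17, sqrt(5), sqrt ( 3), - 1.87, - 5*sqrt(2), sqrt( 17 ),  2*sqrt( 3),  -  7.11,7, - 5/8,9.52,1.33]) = [ - 10,- 9, - 9 , - 7.11 , - 5*sqrt( 2 ),-1.87,-5/8, sqrt( 17 )/17  ,  sqrt(11)/11,1.33, sqrt( 3), sqrt( 5 ), 2*sqrt(3 ) , sqrt( 15 ),sqrt(17),7,9.52 ]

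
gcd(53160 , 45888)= 24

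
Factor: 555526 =2^1*17^1*16339^1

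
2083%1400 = 683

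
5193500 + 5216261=10409761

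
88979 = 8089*11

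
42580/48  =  887 + 1/12= 887.08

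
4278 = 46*93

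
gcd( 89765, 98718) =1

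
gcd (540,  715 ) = 5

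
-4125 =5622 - 9747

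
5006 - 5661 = -655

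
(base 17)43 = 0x47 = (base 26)2J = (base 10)71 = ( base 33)25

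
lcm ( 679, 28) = 2716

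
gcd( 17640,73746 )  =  18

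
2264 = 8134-5870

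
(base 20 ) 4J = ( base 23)47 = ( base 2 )1100011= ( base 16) 63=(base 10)99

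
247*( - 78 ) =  - 19266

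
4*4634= 18536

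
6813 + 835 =7648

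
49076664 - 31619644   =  17457020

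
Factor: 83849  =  191^1*439^1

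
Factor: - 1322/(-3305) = 2/5 = 2^1 *5^(-1 )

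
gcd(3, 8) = 1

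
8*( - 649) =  - 5192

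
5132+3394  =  8526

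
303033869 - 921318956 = - 618285087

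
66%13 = 1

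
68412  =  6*11402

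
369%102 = 63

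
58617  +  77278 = 135895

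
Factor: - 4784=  - 2^4 *13^1*23^1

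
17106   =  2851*6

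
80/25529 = 80/25529= 0.00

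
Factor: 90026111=7^1 * 12860873^1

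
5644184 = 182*31012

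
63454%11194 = 7484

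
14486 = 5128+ 9358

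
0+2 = 2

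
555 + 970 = 1525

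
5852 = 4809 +1043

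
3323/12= 3323/12= 276.92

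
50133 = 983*51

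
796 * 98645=78521420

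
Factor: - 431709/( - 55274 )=453/58=   2^( - 1)*3^1 * 29^( - 1)*151^1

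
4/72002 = 2/36001 =0.00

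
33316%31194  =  2122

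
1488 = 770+718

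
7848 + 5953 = 13801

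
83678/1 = 83678 = 83678.00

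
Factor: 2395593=3^2 * 266177^1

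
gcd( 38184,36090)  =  6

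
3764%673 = 399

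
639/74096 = 639/74096 = 0.01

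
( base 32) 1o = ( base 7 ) 110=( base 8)70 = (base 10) 56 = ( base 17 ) 35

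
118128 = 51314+66814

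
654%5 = 4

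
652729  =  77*8477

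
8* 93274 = 746192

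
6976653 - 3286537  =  3690116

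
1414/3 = 471 + 1/3 = 471.33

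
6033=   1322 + 4711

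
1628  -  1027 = 601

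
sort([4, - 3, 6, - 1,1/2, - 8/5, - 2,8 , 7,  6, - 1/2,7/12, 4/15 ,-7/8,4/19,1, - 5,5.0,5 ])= [ - 5,  -  3, - 2, - 8/5, - 1, - 7/8, -1/2,4/19, 4/15, 1/2,7/12,1, 4, 5.0,5, 6, 6  ,  7,  8] 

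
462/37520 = 33/2680 = 0.01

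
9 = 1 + 8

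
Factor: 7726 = 2^1*3863^1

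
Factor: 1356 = 2^2*3^1 * 113^1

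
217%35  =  7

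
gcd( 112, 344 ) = 8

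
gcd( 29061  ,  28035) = 9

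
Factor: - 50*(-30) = 1500 = 2^2 * 3^1*5^3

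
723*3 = 2169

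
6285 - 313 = 5972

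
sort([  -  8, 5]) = [ - 8 , 5 ]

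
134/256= 67/128 = 0.52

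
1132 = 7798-6666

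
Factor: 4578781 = 29^1*157889^1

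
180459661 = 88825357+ 91634304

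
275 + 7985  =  8260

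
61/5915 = 61/5915 = 0.01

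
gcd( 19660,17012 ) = 4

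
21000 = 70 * 300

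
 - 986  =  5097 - 6083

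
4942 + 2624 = 7566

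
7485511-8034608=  - 549097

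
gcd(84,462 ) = 42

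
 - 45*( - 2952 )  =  132840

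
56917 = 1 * 56917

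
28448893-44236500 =-15787607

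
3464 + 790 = 4254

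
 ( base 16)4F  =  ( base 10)79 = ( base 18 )47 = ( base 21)3g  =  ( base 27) 2P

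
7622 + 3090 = 10712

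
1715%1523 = 192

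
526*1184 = 622784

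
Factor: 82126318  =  2^1*29^1*1415971^1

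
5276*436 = 2300336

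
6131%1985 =176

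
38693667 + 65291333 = 103985000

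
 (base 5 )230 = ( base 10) 65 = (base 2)1000001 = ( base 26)2d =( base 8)101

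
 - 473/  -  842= 473/842 = 0.56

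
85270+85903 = 171173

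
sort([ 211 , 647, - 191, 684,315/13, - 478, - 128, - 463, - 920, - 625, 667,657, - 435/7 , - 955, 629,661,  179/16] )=[- 955 , - 920,- 625,- 478 ,-463,- 191, - 128,-435/7,179/16, 315/13, 211,629,647,657, 661,  667,684]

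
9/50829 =3/16943 = 0.00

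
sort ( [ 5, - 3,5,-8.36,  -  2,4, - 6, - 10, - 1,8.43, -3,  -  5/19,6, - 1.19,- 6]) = [ - 10,  -  8.36,-6, - 6, - 3,-3, -2, - 1.19, - 1, - 5/19, 4,5, 5, 6, 8.43]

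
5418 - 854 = 4564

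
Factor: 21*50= 1050 = 2^1 * 3^1*5^2*7^1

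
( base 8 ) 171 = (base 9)144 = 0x79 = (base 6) 321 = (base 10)121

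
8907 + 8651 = 17558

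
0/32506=0 = 0.00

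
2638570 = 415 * 6358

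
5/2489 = 5/2489  =  0.00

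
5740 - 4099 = 1641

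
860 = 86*10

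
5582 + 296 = 5878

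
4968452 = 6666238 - 1697786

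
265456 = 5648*47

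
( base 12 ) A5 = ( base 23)5a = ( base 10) 125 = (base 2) 1111101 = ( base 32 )3T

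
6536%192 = 8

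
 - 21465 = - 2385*9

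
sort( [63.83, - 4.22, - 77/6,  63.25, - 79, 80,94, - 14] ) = [ - 79, - 14,  -  77/6, - 4.22, 63.25, 63.83, 80, 94]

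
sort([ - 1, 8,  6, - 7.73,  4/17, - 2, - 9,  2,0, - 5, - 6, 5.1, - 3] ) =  [ - 9,-7.73,-6, - 5, - 3 , - 2,- 1,0,4/17,  2, 5.1, 6,8] 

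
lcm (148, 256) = 9472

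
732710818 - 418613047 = 314097771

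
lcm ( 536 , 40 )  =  2680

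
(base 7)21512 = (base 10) 5399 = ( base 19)ei3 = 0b1010100010111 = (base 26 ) 7PH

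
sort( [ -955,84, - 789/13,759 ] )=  [ - 955, - 789/13,  84,759] 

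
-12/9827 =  - 1 + 9815/9827  =  - 0.00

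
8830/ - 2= - 4415 + 0/1 = - 4415.00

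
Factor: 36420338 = 2^1*641^1*28409^1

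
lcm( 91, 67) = 6097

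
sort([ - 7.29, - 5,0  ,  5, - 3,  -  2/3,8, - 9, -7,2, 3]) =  [  -  9,  -  7.29 , - 7, - 5,-3, - 2/3,0 , 2, 3 , 5 , 8]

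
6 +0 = 6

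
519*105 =54495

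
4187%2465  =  1722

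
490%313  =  177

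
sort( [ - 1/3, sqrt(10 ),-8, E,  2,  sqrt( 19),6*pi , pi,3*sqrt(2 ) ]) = [-8 , - 1/3, 2, E,pi,  sqrt( 10 ), 3*sqrt( 2 ),sqrt( 19), 6*pi ]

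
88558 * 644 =57031352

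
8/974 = 4/487=0.01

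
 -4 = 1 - 5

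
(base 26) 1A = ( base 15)26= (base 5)121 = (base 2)100100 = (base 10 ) 36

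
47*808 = 37976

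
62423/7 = 8917+4/7 = 8917.57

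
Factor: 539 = 7^2*11^1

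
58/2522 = 29/1261 = 0.02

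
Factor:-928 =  - 2^5*29^1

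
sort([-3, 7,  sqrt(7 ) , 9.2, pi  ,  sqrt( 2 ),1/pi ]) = [ - 3, 1/pi, sqrt(2),  sqrt( 7),pi,7,  9.2] 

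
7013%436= 37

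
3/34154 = 3/34154 = 0.00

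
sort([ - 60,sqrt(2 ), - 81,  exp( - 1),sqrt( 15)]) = [ - 81, - 60,exp( - 1), sqrt(2),sqrt( 15)]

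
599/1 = 599 = 599.00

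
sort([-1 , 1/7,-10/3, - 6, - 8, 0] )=[ - 8, - 6,-10/3, - 1,0, 1/7]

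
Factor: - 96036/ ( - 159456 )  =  2^( - 3)*11^(  -  1)*53^1 = 53/88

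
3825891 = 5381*711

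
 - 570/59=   -  570/59 = -9.66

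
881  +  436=1317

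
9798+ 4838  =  14636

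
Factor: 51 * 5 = 255 = 3^1* 5^1*17^1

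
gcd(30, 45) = 15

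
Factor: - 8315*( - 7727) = 64250005 = 5^1*1663^1 * 7727^1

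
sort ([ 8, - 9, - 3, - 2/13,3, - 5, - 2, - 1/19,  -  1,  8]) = [ - 9, - 5, - 3, - 2 ,  -  1, - 2/13,-1/19,3, 8,8 ]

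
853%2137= 853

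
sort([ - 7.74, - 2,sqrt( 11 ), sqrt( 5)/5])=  [ - 7.74, - 2,sqrt (5 )/5,  sqrt( 11) ]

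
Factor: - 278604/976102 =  -139302/488051 =-2^1 *3^2  *71^1*109^1*  488051^( - 1)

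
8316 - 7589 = 727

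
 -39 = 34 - 73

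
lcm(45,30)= 90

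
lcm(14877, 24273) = 461187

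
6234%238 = 46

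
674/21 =32 + 2/21 =32.10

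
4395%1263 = 606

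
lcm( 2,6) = 6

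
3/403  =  3/403 = 0.01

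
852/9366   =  142/1561 =0.09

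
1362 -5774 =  - 4412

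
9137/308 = 9137/308= 29.67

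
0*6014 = 0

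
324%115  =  94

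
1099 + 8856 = 9955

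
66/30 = 11/5 = 2.20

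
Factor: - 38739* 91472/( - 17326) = 2^3*3^1  *  37^1*349^1 *5717^1*8663^( - 1) = 1771766904/8663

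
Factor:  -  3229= - 3229^1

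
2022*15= 30330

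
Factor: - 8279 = -17^1 * 487^1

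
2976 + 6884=9860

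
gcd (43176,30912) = 168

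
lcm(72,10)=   360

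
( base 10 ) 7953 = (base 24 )DJ9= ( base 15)2553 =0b1111100010001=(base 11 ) 5A80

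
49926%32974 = 16952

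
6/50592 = 1/8432 = 0.00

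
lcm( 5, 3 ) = 15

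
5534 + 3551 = 9085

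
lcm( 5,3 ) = 15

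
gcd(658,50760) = 94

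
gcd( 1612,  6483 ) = 1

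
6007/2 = 3003+1/2 = 3003.50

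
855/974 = 855/974 =0.88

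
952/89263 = 952/89263 = 0.01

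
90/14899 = 90/14899 = 0.01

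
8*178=1424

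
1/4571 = 1/4571= 0.00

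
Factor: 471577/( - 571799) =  - 409^1 *1153^1*571799^ ( - 1 )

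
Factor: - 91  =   - 7^1 * 13^1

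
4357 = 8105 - 3748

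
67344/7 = 9620 + 4/7 = 9620.57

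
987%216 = 123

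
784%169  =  108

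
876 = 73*12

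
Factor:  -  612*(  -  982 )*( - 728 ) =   -  2^6*3^2*7^1*13^1*17^1*491^1 = -437516352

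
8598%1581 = 693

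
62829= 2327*27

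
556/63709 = 556/63709 = 0.01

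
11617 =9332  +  2285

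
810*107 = 86670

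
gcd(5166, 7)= 7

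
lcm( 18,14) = 126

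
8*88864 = 710912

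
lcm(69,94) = 6486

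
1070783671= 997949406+72834265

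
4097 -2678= 1419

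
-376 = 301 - 677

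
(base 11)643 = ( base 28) rh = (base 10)773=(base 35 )M3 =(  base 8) 1405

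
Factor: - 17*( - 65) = 5^1*13^1*17^1 = 1105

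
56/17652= 14/4413 = 0.00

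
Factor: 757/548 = 2^( - 2 )*137^(  -  1) * 757^1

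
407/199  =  2 + 9/199 =2.05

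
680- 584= 96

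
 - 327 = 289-616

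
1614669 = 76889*21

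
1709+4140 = 5849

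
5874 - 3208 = 2666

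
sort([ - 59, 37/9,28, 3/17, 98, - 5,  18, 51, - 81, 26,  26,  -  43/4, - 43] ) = [ - 81,  -  59,  -  43, - 43/4, - 5, 3/17, 37/9,18, 26,26, 28 , 51,98] 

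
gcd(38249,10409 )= 1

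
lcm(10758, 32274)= 32274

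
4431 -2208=2223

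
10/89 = 10/89= 0.11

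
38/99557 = 38/99557=0.00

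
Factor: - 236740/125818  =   - 890/473= -2^1*5^1*11^( - 1 )*43^(  -  1)  *89^1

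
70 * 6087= 426090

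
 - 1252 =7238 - 8490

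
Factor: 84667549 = 491^1 * 172439^1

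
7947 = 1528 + 6419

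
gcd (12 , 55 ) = 1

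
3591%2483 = 1108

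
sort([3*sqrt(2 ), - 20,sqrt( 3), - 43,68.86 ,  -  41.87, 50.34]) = [  -  43,-41.87 , - 20, sqrt ( 3 ),3*sqrt( 2), 50.34, 68.86]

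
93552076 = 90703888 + 2848188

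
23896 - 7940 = 15956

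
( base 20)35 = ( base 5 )230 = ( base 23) 2j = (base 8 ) 101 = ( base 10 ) 65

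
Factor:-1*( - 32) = 32 = 2^5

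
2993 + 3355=6348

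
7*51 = 357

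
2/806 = 1/403  =  0.00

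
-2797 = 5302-8099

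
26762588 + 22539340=49301928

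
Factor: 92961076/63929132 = 169637/116659  =  13^1*43^( - 1)*2713^(-1 )*13049^1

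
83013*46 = 3818598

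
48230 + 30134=78364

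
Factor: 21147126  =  2^1  *3^1*7^2*11^1*13^1*503^1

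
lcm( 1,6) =6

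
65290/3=65290/3 = 21763.33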